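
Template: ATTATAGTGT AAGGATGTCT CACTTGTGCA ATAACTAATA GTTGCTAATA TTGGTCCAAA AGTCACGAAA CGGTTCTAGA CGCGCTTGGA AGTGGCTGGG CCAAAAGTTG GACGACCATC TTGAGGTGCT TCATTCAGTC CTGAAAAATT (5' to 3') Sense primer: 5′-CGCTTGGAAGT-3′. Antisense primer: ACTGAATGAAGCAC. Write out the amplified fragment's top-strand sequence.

5'-CGCTTGGAAGTGGCTGGGCCAAAAGTTGGACGACCATCTTGAGGTGCTTCATTCAGT-3'

The forward primer matches the template at positions 83–93.
The reverse primer's reverse complement is GTGCTTCATTCAGT, which matches the template at positions 126–139.
The product is the template from position 83 through 139 (57 bp).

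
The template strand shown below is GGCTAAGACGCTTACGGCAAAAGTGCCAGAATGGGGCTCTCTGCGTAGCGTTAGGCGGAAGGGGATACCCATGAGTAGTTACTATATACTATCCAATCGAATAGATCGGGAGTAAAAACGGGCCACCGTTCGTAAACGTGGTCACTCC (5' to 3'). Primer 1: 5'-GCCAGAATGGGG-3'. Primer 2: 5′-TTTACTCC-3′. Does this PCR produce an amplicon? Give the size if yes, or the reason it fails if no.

Yes — a 92 bp product.

Primer 1 (GCCAGAATGGGG) matches the top strand at positions 25–36; it acts as a forward primer.
Primer 2's reverse complement is GGAGTAAA, matching the top strand at positions 109–116; it acts as a reverse primer.
The 3' ends face each other across positions 25–116, giving a 92 bp product.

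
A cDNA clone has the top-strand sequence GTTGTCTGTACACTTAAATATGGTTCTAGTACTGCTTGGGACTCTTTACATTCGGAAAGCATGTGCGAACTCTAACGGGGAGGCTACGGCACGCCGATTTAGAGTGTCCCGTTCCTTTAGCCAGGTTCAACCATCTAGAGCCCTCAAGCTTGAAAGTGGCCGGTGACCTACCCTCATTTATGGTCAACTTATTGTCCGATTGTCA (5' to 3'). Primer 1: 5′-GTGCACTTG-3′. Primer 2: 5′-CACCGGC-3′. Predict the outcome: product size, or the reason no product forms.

No product — primer 1 has no binding site in the template.

Primer 1 (GTGCACTTG) does not match the top strand, and its reverse complement CAAGTGCAC does not match either.
With no annealing site for primer 1, no amplification occurs.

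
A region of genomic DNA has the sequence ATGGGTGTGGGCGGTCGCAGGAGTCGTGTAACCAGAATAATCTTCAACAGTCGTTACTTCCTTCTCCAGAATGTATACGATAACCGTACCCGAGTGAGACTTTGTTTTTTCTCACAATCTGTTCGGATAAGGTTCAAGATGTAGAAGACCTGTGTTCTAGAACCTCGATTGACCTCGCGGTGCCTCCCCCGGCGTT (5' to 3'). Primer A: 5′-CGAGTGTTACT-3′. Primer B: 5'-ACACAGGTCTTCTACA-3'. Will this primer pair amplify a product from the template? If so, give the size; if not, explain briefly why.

No product — primer A has no binding site in the template.

Primer A (CGAGTGTTACT) does not match the top strand, and its reverse complement AGTAACACTCG does not match either.
With no annealing site for primer A, no amplification occurs.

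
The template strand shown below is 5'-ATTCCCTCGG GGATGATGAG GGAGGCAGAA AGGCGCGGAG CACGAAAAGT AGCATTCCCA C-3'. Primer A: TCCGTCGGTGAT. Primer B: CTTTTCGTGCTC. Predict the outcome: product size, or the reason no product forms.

No product — primer A has no binding site in the template.

Primer A (TCCGTCGGTGAT) does not match the top strand, and its reverse complement ATCACCGACGGA does not match either.
With no annealing site for primer A, no amplification occurs.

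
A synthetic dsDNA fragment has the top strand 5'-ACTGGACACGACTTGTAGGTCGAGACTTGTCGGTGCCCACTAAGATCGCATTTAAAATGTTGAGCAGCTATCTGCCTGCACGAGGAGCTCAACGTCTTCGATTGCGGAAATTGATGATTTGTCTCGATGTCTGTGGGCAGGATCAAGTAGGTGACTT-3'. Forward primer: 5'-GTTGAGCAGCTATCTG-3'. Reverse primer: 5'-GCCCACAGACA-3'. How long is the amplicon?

80 bp

Scanning the template, GTTGAGCAGCTATCTG occurs at positions 59–74; this primer anneals to the bottom strand there with its 3' end pointing downstream.
Reverse complement of the reverse primer: TGTCTGTGGGC. This occurs on the top strand at positions 128–138.
Amplicon spans positions 59–138: 80 bp.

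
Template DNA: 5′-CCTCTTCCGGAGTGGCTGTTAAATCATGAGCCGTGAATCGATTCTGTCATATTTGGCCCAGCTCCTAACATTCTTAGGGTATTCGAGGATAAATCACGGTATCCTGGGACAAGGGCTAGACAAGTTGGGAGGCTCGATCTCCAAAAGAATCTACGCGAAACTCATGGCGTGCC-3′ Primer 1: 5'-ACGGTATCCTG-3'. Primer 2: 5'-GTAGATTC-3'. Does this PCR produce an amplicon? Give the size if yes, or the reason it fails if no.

Yes — a 59 bp product.

Primer 1 (ACGGTATCCTG) matches the top strand at positions 96–106; it acts as a forward primer.
Primer 2's reverse complement is GAATCTAC, matching the top strand at positions 147–154; it acts as a reverse primer.
The 3' ends face each other across positions 96–154, giving a 59 bp product.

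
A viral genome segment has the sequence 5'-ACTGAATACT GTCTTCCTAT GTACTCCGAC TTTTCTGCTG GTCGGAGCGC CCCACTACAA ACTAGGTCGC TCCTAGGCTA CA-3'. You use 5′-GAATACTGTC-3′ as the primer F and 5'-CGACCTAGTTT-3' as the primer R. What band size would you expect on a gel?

Scanning the template, GAATACTGTC occurs at positions 4–13; this primer anneals to the bottom strand there with its 3' end pointing downstream.
Taking the reverse complement of CGACCTAGTTT gives AAACTAGGTCG, found at positions 59–69 on the template; the primer anneals here to the top strand with its 3' end pointing upstream.
Product length = (reverse-primer end) − (forward-primer start) + 1 = 69 − 4 + 1 = 66 bp.

66 bp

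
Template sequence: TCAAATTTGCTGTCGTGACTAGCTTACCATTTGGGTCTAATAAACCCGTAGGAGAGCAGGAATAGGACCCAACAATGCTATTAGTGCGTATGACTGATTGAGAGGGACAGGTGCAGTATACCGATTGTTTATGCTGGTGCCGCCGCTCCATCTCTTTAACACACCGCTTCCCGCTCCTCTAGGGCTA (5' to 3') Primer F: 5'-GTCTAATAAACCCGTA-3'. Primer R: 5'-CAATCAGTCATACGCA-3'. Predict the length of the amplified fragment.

The forward primer matches the template at positions 35–50.
The reverse primer's reverse complement is TGCGTATGACTGATTG, which matches the template at positions 85–100.
Product length = (reverse-primer end) − (forward-primer start) + 1 = 100 − 35 + 1 = 66 bp.

66 bp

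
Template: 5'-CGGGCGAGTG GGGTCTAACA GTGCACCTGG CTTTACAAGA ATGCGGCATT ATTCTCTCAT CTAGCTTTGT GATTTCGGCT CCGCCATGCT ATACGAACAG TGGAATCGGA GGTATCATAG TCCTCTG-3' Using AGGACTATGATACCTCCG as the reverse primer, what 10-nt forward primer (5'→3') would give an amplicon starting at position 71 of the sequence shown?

5'-GATTTCGGCT-3'

The reverse primer's reverse complement CGGAGGTATCATAGTCCT matches the template at positions 107–124; the product starts at position 71.
The forward primer is identical to the top strand over positions 71–80: GATTTCGGCT.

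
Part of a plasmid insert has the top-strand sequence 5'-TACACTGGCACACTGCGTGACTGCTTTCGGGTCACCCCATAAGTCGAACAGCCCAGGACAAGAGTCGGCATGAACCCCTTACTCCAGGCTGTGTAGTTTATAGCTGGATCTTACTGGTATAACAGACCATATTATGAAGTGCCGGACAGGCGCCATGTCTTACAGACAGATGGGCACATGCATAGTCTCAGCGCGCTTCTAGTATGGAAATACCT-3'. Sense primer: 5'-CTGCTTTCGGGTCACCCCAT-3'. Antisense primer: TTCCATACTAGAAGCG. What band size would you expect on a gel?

189 bp

Scanning the template, CTGCTTTCGGGTCACCCCAT occurs at positions 21–40; this primer anneals to the bottom strand there with its 3' end pointing downstream.
Taking the reverse complement of TTCCATACTAGAAGCG gives CGCTTCTAGTATGGAA, found at positions 194–209 on the template; the primer anneals here to the top strand with its 3' end pointing upstream.
Amplicon spans positions 21–209: 189 bp.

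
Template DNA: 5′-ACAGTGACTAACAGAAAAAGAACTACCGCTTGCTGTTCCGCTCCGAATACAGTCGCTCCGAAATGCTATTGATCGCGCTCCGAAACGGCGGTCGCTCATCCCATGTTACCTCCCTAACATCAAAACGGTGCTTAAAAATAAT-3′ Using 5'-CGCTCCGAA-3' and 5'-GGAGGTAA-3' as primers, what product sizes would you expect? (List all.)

The forward primer CGCTCCGAA matches the top strand at positions 39–47, 54–62, 76–84.
The reverse primer's reverse complement is TTACCTCC, matching at positions 106–113.
Each forward site pairs with the reverse site to give a product ending at position 113: sizes 75, 60, 38 bp.

75 bp, 60 bp, 38 bp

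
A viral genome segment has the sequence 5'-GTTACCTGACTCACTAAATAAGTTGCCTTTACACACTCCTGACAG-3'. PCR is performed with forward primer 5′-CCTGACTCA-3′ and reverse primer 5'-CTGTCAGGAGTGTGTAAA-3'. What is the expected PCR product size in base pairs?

41 bp

Scanning the template, CCTGACTCA occurs at positions 5–13; this primer anneals to the bottom strand there with its 3' end pointing downstream.
The reverse primer's reverse complement is TTTACACACTCCTGACAG, which matches the template at positions 28–45.
The product runs from position 5 to position 45, so its length is 45 − 5 + 1 = 41 bp.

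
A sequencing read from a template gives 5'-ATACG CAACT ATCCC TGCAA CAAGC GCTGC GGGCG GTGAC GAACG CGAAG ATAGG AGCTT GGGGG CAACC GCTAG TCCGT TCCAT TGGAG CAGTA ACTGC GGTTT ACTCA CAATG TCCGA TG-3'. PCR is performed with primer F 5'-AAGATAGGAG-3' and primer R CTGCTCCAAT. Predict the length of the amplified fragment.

The forward primer matches the template at positions 48–57.
Reverse complement of the reverse primer: ATTGGAGCAG. This occurs on the top strand at positions 84–93.
The product runs from position 48 to position 93, so its length is 93 − 48 + 1 = 46 bp.

46 bp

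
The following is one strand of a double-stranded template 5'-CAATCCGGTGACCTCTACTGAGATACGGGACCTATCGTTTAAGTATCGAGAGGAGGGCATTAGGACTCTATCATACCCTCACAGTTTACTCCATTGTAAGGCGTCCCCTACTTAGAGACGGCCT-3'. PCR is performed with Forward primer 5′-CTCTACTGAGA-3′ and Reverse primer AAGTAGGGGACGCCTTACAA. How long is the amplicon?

101 bp

The forward primer matches the template at positions 13–23.
Taking the reverse complement of AAGTAGGGGACGCCTTACAA gives TTGTAAGGCGTCCCCTACTT, found at positions 94–113 on the template; the primer anneals here to the top strand with its 3' end pointing upstream.
The product runs from position 13 to position 113, so its length is 113 − 13 + 1 = 101 bp.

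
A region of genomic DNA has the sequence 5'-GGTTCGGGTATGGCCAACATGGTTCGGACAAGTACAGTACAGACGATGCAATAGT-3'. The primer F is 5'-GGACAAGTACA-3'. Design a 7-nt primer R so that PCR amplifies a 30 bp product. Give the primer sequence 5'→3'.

The forward primer binds at positions 26–36, so a 30 bp product ends at position 26 + 30 − 1 = 55.
The reverse primer anneals to the top strand over positions 49–55, i.e. to CAATAGT.
Its sequence written 5'→3' is the reverse complement: ACTATTG.

5'-ACTATTG-3'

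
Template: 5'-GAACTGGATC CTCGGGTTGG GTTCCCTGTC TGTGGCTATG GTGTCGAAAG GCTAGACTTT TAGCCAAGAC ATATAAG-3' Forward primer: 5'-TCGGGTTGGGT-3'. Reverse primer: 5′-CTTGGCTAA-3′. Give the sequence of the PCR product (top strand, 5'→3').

Forward primer TCGGGTTGGGT is found on the top strand at positions 12–22.
Reverse complement of the reverse primer: TTAGCCAAG. This occurs on the top strand at positions 60–68.
The product is the template from position 12 through 68 (57 bp).

5'-TCGGGTTGGGTTCCCTGTCTGTGGCTATGGTGTCGAAAGGCTAGACTTTTAGCCAAG-3'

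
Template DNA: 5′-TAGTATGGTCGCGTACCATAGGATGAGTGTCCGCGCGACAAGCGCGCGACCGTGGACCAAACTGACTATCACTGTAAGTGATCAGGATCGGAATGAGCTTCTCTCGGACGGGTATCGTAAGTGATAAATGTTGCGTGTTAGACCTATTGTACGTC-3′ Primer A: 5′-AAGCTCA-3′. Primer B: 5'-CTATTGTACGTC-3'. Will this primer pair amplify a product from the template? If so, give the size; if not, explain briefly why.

No product — the primers' 3' ends point away from each other.

Primer A (AAGCTCA) has reverse complement TGAGCTT, which matches the top strand at positions 94–100; primer A anneals to the top strand there with its 3' end pointing upstream toward position 94.
Primer B (CTATTGTACGTC) matches the top strand directly at positions 144–155; it anneals to the bottom strand with its 3' end pointing downstream toward position 155.
The 3' ends diverge (primer A extends toward position 1, primer B toward position 155), so the primers never converge on a shared product.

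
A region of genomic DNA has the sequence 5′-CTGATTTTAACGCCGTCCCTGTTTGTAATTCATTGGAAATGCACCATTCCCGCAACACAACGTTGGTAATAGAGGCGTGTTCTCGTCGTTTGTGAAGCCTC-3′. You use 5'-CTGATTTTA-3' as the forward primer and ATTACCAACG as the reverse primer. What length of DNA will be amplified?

70 bp

Forward primer CTGATTTTA is found on the top strand at positions 1–9.
Taking the reverse complement of ATTACCAACG gives CGTTGGTAAT, found at positions 61–70 on the template; the primer anneals here to the top strand with its 3' end pointing upstream.
The product runs from position 1 to position 70, so its length is 70 − 1 + 1 = 70 bp.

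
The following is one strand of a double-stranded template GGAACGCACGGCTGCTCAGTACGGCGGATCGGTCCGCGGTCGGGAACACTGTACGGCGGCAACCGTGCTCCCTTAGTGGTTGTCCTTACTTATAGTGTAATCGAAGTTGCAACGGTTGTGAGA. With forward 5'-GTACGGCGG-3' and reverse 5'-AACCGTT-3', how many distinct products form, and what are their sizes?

The forward primer GTACGGCGG matches the top strand at positions 19–27, 51–59.
The reverse primer's reverse complement is AACGGTT, matching at positions 111–117.
Each forward site pairs with the reverse site to give a product ending at position 117: sizes 99, 67 bp.

Two products: 99 bp, 67 bp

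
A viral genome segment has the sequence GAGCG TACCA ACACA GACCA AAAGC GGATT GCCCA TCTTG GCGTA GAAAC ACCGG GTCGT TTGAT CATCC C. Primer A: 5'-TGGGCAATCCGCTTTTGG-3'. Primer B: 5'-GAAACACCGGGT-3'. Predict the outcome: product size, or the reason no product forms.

No product — the primers' 3' ends point away from each other.

Primer A (TGGGCAATCCGCTTTTGG) has reverse complement CCAAAAGCGGATTGCCCA, which matches the top strand at positions 18–35; primer A anneals to the top strand there with its 3' end pointing upstream toward position 18.
Primer B (GAAACACCGGGT) matches the top strand directly at positions 46–57; it anneals to the bottom strand with its 3' end pointing downstream toward position 57.
The 3' ends diverge (primer A extends toward position 1, primer B toward position 71), so the primers never converge on a shared product.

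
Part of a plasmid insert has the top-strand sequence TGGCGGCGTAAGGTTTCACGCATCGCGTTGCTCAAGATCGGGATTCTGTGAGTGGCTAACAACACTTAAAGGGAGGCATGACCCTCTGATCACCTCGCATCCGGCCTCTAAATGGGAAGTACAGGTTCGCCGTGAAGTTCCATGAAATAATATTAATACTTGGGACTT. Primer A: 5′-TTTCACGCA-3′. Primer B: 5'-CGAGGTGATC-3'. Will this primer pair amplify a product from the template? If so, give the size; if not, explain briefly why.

Primer A (TTTCACGCA) matches the top strand at positions 14–22; it acts as a forward primer.
Primer B's reverse complement is GATCACCTCG, matching the top strand at positions 88–97; it acts as a reverse primer.
The 3' ends face each other across positions 14–97, giving an 84 bp product.

Yes — an 84 bp product.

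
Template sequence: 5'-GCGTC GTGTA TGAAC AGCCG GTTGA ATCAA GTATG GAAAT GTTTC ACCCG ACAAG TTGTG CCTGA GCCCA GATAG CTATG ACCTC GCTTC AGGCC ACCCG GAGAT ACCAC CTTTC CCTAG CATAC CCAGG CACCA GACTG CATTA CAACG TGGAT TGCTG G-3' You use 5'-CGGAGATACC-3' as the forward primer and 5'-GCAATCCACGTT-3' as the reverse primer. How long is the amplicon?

60 bp

Forward primer CGGAGATACC is found on the top strand at positions 99–108.
The reverse primer's reverse complement is AACGTGGATTGC, which matches the template at positions 147–158.
The product runs from position 99 to position 158, so its length is 158 − 99 + 1 = 60 bp.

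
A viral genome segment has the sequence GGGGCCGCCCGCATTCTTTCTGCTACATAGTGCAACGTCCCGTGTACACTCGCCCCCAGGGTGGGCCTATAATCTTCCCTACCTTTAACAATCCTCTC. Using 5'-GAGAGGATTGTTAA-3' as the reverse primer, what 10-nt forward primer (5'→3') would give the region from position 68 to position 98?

The reverse primer's reverse complement TTAACAATCCTCTC matches the template at positions 85–98; the product starts at position 68.
The forward primer is identical to the top strand over positions 68–77: TATAATCTTC.

5'-TATAATCTTC-3'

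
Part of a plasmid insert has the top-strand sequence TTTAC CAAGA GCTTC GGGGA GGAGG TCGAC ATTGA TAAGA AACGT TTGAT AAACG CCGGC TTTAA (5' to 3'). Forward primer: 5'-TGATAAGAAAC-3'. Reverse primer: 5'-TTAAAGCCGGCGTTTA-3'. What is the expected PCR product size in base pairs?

The forward primer matches the template at positions 33–43.
Reverse complement of the reverse primer: TAAACGCCGGCTTTAA. This occurs on the top strand at positions 50–65.
The product runs from position 33 to position 65, so its length is 65 − 33 + 1 = 33 bp.

33 bp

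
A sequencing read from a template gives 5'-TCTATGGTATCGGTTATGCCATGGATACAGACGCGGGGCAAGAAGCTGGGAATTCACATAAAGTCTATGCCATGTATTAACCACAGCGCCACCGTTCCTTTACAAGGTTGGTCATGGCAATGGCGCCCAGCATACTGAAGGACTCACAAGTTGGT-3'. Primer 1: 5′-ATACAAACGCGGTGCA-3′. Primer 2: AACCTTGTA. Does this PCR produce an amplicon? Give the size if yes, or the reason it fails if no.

No product — primer 1 has no binding site in the template.

Primer 1 (ATACAAACGCGGTGCA) does not match the top strand, and its reverse complement TGCACCGCGTTTGTAT does not match either.
With no annealing site for primer 1, no amplification occurs.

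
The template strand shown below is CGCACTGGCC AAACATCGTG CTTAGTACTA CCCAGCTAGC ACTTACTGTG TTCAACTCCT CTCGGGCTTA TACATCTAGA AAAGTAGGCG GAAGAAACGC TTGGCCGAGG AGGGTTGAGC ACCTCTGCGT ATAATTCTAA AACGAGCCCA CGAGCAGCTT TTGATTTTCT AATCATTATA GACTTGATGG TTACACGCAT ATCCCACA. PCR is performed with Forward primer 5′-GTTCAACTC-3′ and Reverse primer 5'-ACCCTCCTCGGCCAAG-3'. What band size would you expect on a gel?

66 bp

Forward primer GTTCAACTC is found on the top strand at positions 50–58.
Taking the reverse complement of ACCCTCCTCGGCCAAG gives CTTGGCCGAGGAGGGT, found at positions 100–115 on the template; the primer anneals here to the top strand with its 3' end pointing upstream.
Product length = (reverse-primer end) − (forward-primer start) + 1 = 115 − 50 + 1 = 66 bp.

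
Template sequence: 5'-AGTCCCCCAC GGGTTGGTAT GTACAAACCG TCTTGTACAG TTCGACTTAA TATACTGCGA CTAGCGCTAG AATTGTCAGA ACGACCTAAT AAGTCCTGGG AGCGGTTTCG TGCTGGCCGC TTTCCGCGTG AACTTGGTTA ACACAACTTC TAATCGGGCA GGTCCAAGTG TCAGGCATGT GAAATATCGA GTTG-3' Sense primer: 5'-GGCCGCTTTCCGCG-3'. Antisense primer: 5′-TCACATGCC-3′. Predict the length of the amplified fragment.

The forward primer matches the template at positions 115–128.
The reverse primer's reverse complement is GGCATGTGA, which matches the template at positions 174–182.
The product runs from position 115 to position 182, so its length is 182 − 115 + 1 = 68 bp.

68 bp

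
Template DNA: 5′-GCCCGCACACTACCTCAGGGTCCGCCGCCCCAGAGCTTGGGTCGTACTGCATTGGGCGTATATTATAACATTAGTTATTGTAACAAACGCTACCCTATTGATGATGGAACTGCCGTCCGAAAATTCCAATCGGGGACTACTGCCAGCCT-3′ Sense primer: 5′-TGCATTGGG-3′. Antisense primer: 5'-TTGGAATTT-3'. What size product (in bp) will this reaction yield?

82 bp

Forward primer TGCATTGGG is found on the top strand at positions 48–56.
Taking the reverse complement of TTGGAATTT gives AAATTCCAA, found at positions 121–129 on the template; the primer anneals here to the top strand with its 3' end pointing upstream.
The product runs from position 48 to position 129, so its length is 129 − 48 + 1 = 82 bp.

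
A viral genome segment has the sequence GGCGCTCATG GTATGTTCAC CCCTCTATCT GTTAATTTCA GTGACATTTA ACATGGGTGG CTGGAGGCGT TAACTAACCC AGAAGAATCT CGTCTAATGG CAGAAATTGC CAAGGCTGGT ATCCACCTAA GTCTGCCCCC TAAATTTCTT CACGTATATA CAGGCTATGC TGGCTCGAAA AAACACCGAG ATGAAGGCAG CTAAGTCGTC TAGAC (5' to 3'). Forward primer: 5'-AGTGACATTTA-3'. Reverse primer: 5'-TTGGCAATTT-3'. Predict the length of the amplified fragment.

74 bp

The forward primer matches the template at positions 40–50.
Taking the reverse complement of TTGGCAATTT gives AAATTGCCAA, found at positions 104–113 on the template; the primer anneals here to the top strand with its 3' end pointing upstream.
Product length = (reverse-primer end) − (forward-primer start) + 1 = 113 − 40 + 1 = 74 bp.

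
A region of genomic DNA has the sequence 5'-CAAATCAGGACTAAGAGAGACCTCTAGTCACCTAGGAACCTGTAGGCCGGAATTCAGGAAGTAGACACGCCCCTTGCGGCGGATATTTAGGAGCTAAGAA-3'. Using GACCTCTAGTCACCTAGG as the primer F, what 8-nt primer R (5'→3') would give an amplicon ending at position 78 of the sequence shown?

The forward primer binds at positions 19–36; the product's 3' end on the top strand is position 78.
The reverse primer anneals to the top strand over positions 71–78, i.e. to CCCTTGCG.
Its sequence written 5'→3' is the reverse complement: CGCAAGGG.

5'-CGCAAGGG-3'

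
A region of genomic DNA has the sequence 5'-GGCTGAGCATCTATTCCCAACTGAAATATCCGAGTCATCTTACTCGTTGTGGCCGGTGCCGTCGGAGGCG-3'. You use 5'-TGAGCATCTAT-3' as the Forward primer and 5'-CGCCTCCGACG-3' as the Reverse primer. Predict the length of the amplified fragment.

67 bp

Scanning the template, TGAGCATCTAT occurs at positions 4–14; this primer anneals to the bottom strand there with its 3' end pointing downstream.
Taking the reverse complement of CGCCTCCGACG gives CGTCGGAGGCG, found at positions 60–70 on the template; the primer anneals here to the top strand with its 3' end pointing upstream.
The product runs from position 4 to position 70, so its length is 70 − 4 + 1 = 67 bp.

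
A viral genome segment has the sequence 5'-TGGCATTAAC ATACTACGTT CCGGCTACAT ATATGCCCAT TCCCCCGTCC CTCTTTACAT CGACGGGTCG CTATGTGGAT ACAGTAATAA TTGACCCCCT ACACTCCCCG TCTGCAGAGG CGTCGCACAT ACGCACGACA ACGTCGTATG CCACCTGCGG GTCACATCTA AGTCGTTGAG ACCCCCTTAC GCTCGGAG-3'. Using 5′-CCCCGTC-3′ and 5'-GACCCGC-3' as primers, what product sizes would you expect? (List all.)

121 bp, 58 bp

The forward primer CCCCGTC matches the top strand at positions 43–49, 106–112.
The reverse primer's reverse complement is GCGGGTC, matching at positions 157–163.
Each forward site pairs with the reverse site to give a product ending at position 163: sizes 121, 58 bp.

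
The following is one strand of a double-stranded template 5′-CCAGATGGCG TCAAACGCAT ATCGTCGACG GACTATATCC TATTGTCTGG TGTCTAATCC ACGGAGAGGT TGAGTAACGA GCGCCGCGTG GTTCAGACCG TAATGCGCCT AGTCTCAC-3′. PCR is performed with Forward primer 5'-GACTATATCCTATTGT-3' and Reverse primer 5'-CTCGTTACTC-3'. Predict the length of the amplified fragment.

51 bp

Scanning the template, GACTATATCCTATTGT occurs at positions 31–46; this primer anneals to the bottom strand there with its 3' end pointing downstream.
Reverse complement of the reverse primer: GAGTAACGAG. This occurs on the top strand at positions 72–81.
Amplicon spans positions 31–81: 51 bp.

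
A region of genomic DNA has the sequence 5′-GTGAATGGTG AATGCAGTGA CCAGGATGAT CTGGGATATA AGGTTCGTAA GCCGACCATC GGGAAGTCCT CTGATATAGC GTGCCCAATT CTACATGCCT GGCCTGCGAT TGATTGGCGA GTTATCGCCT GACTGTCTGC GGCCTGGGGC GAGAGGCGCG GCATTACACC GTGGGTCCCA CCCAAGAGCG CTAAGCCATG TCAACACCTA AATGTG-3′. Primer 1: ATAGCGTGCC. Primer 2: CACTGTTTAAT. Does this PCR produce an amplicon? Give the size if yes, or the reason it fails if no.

No product — primer 2 has no binding site in the template.

Primer 2 (CACTGTTTAAT) does not match the top strand, and its reverse complement ATTAAACAGTG does not match either.
With no annealing site for primer 2, no amplification occurs.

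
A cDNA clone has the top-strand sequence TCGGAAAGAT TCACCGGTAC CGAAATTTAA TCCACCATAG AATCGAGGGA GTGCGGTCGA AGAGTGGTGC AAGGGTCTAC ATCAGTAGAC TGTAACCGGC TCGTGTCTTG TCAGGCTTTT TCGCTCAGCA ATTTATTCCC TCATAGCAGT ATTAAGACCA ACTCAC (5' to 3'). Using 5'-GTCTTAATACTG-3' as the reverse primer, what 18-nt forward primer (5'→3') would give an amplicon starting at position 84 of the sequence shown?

5'-AGTAGACTGTAACCGGCT-3'

The reverse primer's reverse complement CAGTATTAAGAC matches the template at positions 147–158; the product starts at position 84.
The forward primer is identical to the top strand over positions 84–101: AGTAGACTGTAACCGGCT.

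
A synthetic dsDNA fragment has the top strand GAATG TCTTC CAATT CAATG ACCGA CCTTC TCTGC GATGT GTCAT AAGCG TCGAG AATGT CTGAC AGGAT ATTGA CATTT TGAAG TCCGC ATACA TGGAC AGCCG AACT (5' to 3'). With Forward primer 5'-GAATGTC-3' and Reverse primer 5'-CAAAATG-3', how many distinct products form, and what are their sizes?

The forward primer GAATGTC matches the top strand at positions 1–7, 55–61.
The reverse primer's reverse complement is CATTTTG, matching at positions 76–82.
Each forward site pairs with the reverse site to give a product ending at position 82: sizes 82, 28 bp.

Two products: 82 bp, 28 bp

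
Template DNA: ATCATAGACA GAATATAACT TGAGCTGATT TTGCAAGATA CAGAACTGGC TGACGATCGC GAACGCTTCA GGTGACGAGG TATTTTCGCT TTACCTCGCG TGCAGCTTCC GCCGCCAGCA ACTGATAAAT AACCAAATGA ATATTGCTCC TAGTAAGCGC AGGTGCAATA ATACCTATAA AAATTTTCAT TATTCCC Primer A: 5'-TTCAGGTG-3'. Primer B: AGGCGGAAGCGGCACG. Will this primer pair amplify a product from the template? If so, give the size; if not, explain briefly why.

No product — primer B has no binding site in the template.

Primer B (AGGCGGAAGCGGCACG) does not match the top strand, and its reverse complement CGTGCCGCTTCCGCCT does not match either.
With no annealing site for primer B, no amplification occurs.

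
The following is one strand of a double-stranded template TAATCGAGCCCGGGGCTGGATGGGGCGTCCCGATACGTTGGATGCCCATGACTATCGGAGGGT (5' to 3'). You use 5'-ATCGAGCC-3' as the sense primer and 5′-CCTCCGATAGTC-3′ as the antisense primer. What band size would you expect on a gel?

59 bp

Forward primer ATCGAGCC is found on the top strand at positions 3–10.
Reverse complement of the reverse primer: GACTATCGGAGG. This occurs on the top strand at positions 50–61.
Product length = (reverse-primer end) − (forward-primer start) + 1 = 61 − 3 + 1 = 59 bp.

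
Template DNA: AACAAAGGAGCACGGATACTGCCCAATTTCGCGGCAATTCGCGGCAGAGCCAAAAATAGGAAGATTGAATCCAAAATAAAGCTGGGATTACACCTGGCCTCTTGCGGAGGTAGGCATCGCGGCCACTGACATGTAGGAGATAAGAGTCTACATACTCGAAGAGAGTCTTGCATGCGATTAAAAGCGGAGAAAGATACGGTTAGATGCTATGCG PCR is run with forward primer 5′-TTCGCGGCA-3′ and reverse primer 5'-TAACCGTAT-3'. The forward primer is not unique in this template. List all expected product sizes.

The forward primer TTCGCGGCA matches the top strand at positions 28–36, 38–46.
The reverse primer's reverse complement is ATACGGTTA, matching at positions 194–202.
Each forward site pairs with the reverse site to give a product ending at position 202: sizes 175, 165 bp.

175 bp, 165 bp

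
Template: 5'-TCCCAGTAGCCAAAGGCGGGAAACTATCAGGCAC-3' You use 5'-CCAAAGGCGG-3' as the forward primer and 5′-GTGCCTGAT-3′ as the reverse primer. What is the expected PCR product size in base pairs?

Forward primer CCAAAGGCGG is found on the top strand at positions 10–19.
Reverse complement of the reverse primer: ATCAGGCAC. This occurs on the top strand at positions 26–34.
The product runs from position 10 to position 34, so its length is 34 − 10 + 1 = 25 bp.

25 bp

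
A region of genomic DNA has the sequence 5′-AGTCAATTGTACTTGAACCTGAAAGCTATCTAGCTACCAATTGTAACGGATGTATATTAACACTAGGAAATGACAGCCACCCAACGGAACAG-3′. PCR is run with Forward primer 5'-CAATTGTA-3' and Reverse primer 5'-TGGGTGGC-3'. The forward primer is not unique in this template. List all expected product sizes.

80 bp, 46 bp

The forward primer CAATTGTA matches the top strand at positions 4–11, 38–45.
The reverse primer's reverse complement is GCCACCCA, matching at positions 76–83.
Each forward site pairs with the reverse site to give a product ending at position 83: sizes 80, 46 bp.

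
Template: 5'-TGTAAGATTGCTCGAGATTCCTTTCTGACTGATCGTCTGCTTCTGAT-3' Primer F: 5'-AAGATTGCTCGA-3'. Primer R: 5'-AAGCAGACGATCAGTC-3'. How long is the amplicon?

Forward primer AAGATTGCTCGA is found on the top strand at positions 4–15.
Reverse complement of the reverse primer: GACTGATCGTCTGCTT. This occurs on the top strand at positions 27–42.
Amplicon spans positions 4–42: 39 bp.

39 bp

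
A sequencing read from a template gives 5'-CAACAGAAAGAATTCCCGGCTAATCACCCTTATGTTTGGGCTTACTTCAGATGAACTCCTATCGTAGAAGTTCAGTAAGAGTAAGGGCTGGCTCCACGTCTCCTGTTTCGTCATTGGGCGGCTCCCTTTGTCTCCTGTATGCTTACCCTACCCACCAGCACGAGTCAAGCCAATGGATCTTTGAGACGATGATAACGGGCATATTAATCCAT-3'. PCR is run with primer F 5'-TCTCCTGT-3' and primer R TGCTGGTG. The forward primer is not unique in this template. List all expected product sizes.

62 bp, 30 bp

The forward primer TCTCCTGT matches the top strand at positions 99–106, 131–138.
The reverse primer's reverse complement is CACCAGCA, matching at positions 153–160.
Each forward site pairs with the reverse site to give a product ending at position 160: sizes 62, 30 bp.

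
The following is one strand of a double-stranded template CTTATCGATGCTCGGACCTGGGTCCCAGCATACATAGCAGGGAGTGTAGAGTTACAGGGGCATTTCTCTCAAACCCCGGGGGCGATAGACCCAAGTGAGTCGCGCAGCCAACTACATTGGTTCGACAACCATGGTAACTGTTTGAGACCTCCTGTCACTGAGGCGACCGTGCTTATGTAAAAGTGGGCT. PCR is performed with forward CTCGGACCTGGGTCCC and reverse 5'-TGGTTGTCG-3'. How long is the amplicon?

121 bp

Scanning the template, CTCGGACCTGGGTCCC occurs at positions 11–26; this primer anneals to the bottom strand there with its 3' end pointing downstream.
Taking the reverse complement of TGGTTGTCG gives CGACAACCA, found at positions 123–131 on the template; the primer anneals here to the top strand with its 3' end pointing upstream.
The product runs from position 11 to position 131, so its length is 131 − 11 + 1 = 121 bp.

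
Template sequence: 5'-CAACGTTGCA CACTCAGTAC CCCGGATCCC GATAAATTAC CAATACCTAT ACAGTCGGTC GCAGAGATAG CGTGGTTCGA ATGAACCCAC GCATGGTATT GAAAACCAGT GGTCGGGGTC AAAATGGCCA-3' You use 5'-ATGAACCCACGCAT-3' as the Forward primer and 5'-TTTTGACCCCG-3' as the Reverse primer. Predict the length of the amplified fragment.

44 bp

Scanning the template, ATGAACCCACGCAT occurs at positions 81–94; this primer anneals to the bottom strand there with its 3' end pointing downstream.
Taking the reverse complement of TTTTGACCCCG gives CGGGGTCAAAA, found at positions 114–124 on the template; the primer anneals here to the top strand with its 3' end pointing upstream.
The product runs from position 81 to position 124, so its length is 124 − 81 + 1 = 44 bp.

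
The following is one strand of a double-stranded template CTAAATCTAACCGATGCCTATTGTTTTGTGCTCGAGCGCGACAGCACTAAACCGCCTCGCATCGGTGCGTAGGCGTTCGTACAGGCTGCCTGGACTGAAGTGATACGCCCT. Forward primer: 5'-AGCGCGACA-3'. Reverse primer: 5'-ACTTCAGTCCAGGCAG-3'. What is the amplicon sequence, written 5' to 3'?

5'-AGCGCGACAGCACTAAACCGCCTCGCATCGGTGCGTAGGCGTTCGTACAGGCTGCCTGGACTGAAGT-3'

Scanning the template, AGCGCGACA occurs at positions 35–43; this primer anneals to the bottom strand there with its 3' end pointing downstream.
Reverse complement of the reverse primer: CTGCCTGGACTGAAGT. This occurs on the top strand at positions 86–101.
The product is the template from position 35 through 101 (67 bp).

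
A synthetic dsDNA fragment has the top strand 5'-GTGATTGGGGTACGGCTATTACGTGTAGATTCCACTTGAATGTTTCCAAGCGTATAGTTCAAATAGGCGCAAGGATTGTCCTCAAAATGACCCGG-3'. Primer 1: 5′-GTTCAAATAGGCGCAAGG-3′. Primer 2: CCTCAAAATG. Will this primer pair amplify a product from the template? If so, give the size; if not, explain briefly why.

No product — both primers anneal to the same strand and extend in the same direction.

Primer 1 (GTTCAAATAGGCGCAAGG) matches the top strand at positions 57–74 (3' end points downstream).
Primer 2 (CCTCAAAATG) also matches the top strand directly, at positions 80–89 — its reverse complement CATTTTGAGG is not present.
Both primers anneal to the bottom strand with 3' ends pointing the same way, so neither can prime synthesis back toward the other.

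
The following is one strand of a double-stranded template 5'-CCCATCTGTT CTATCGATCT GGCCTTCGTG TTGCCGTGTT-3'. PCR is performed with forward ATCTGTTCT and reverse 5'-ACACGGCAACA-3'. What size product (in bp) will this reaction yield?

Scanning the template, ATCTGTTCT occurs at positions 4–12; this primer anneals to the bottom strand there with its 3' end pointing downstream.
Reverse complement of the reverse primer: TGTTGCCGTGT. This occurs on the top strand at positions 29–39.
Amplicon spans positions 4–39: 36 bp.

36 bp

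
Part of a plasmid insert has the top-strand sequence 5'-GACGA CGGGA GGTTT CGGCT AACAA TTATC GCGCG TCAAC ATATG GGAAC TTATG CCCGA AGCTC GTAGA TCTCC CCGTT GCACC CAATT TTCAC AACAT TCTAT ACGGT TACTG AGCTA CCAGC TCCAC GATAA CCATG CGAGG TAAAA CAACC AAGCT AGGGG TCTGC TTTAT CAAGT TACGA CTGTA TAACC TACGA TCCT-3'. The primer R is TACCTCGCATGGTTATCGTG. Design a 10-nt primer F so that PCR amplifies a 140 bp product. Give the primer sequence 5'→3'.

The reverse primer's reverse complement CACGATAACCATGCGAGGTA matches the template at positions 128–147, so the product ends at position 147.
A 140 bp product then starts at position 147 − 140 + 1 = 8.
The forward primer is identical to the top strand there: GGAGGTTTCG.

5'-GGAGGTTTCG-3'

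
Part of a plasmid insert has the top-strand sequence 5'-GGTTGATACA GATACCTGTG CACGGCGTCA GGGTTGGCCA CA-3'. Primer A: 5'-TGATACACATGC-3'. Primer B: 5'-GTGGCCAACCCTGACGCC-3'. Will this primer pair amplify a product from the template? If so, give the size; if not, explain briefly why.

No product — primer A has no binding site in the template.

Primer A (TGATACACATGC) does not match the top strand, and its reverse complement GCATGTGTATCA does not match either.
With no annealing site for primer A, no amplification occurs.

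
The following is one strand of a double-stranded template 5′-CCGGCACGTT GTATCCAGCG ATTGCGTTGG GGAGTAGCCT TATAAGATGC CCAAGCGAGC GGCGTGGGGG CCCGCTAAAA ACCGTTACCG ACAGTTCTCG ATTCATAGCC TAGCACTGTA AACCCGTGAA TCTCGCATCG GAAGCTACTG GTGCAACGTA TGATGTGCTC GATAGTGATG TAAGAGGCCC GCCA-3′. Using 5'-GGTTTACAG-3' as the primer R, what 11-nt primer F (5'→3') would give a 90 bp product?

5'-TAGCCTTATAA-3'

The reverse primer's reverse complement CTGTAAACC matches the template at positions 116–124, so the product ends at position 124.
A 90 bp product then starts at position 124 − 90 + 1 = 35.
The forward primer is identical to the top strand there: TAGCCTTATAA.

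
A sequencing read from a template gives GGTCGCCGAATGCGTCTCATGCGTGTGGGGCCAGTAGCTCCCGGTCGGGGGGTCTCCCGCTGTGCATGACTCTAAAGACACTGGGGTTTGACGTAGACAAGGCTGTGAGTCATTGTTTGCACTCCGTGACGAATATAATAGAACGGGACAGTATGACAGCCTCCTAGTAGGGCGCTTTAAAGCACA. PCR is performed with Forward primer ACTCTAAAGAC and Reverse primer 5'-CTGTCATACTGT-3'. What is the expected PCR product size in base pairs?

91 bp

Scanning the template, ACTCTAAAGAC occurs at positions 69–79; this primer anneals to the bottom strand there with its 3' end pointing downstream.
Taking the reverse complement of CTGTCATACTGT gives ACAGTATGACAG, found at positions 148–159 on the template; the primer anneals here to the top strand with its 3' end pointing upstream.
Product length = (reverse-primer end) − (forward-primer start) + 1 = 159 − 69 + 1 = 91 bp.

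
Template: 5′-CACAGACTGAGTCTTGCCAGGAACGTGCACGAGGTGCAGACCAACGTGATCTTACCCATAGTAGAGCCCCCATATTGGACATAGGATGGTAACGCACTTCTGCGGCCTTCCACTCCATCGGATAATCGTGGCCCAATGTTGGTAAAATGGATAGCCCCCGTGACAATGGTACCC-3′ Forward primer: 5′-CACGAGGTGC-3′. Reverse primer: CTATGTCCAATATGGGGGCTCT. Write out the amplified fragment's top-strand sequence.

Forward primer CACGAGGTGC is found on the top strand at positions 28–37.
The reverse primer's reverse complement is AGAGCCCCCATATTGGACATAG, which matches the template at positions 63–84.
The product is the template from position 28 through 84 (57 bp).

5'-CACGAGGTGCAGACCAACGTGATCTTACCCATAGTAGAGCCCCCATATTGGACATAG-3'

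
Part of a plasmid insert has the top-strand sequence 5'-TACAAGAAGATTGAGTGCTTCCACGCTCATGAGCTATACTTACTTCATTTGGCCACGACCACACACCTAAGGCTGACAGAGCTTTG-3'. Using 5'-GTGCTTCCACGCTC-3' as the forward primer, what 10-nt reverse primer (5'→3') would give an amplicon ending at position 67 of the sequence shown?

5'-GGTGTGTGGT-3'

The forward primer binds at positions 15–28; the product's 3' end on the top strand is position 67.
The reverse primer anneals to the top strand over positions 58–67, i.e. to ACCACACACC.
Its sequence written 5'→3' is the reverse complement: GGTGTGTGGT.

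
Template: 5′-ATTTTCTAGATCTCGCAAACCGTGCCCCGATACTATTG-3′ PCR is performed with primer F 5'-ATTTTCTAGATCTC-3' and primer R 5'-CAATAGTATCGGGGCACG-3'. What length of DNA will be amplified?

38 bp

Forward primer ATTTTCTAGATCTC is found on the top strand at positions 1–14.
Reverse complement of the reverse primer: CGTGCCCCGATACTATTG. This occurs on the top strand at positions 21–38.
The product runs from position 1 to position 38, so its length is 38 − 1 + 1 = 38 bp.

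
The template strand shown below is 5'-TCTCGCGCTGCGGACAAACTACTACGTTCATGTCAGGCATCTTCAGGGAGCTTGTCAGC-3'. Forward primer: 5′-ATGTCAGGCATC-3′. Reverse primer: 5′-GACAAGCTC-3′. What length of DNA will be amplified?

Scanning the template, ATGTCAGGCATC occurs at positions 30–41; this primer anneals to the bottom strand there with its 3' end pointing downstream.
Taking the reverse complement of GACAAGCTC gives GAGCTTGTC, found at positions 48–56 on the template; the primer anneals here to the top strand with its 3' end pointing upstream.
Product length = (reverse-primer end) − (forward-primer start) + 1 = 56 − 30 + 1 = 27 bp.

27 bp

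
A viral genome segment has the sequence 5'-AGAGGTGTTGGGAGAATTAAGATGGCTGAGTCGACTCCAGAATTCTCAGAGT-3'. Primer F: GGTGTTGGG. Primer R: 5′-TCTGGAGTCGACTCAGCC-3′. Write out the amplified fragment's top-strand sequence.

Scanning the template, GGTGTTGGG occurs at positions 4–12; this primer anneals to the bottom strand there with its 3' end pointing downstream.
Reverse complement of the reverse primer: GGCTGAGTCGACTCCAGA. This occurs on the top strand at positions 24–41.
The product is the template from position 4 through 41 (38 bp).

5'-GGTGTTGGGAGAATTAAGATGGCTGAGTCGACTCCAGA-3'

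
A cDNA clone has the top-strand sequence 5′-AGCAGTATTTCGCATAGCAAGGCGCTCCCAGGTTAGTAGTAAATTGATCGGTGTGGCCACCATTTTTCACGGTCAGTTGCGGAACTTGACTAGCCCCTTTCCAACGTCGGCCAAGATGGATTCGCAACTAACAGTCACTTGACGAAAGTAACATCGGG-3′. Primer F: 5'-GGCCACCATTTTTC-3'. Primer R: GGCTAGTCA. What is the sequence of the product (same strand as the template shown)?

5'-GGCCACCATTTTTCACGGTCAGTTGCGGAACTTGACTAGCC-3'

Scanning the template, GGCCACCATTTTTC occurs at positions 55–68; this primer anneals to the bottom strand there with its 3' end pointing downstream.
The reverse primer's reverse complement is TGACTAGCC, which matches the template at positions 87–95.
The product is the template from position 55 through 95 (41 bp).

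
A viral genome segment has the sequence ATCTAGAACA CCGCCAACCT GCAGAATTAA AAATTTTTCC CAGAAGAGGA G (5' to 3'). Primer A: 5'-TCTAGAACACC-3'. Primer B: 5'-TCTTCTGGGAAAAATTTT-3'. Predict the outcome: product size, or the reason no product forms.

Yes — a 46 bp product.

Primer A (TCTAGAACACC) matches the top strand at positions 2–12; it acts as a forward primer.
Primer B's reverse complement is AAAATTTTTCCCAGAAGA, matching the top strand at positions 30–47; it acts as a reverse primer.
The 3' ends face each other across positions 2–47, giving a 46 bp product.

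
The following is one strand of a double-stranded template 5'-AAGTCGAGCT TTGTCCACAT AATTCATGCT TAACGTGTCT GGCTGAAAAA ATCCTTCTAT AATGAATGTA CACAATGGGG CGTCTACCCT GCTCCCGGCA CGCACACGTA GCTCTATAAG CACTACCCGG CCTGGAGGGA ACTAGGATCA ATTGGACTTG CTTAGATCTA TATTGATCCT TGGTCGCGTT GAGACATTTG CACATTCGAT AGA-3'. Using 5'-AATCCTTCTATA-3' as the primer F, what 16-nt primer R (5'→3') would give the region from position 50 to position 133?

The product's 3' end on the top strand is position 133.
The reverse primer anneals to the top strand over positions 118–133, i.e. to AAGCACTACCCGGCCT.
Its sequence written 5'→3' is the reverse complement: AGGCCGGGTAGTGCTT.

5'-AGGCCGGGTAGTGCTT-3'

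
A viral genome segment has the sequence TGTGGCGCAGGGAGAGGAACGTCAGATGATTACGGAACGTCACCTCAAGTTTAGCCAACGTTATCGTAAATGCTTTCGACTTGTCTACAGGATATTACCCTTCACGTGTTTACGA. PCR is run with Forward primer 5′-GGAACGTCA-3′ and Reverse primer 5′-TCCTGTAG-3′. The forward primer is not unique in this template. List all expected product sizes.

The forward primer GGAACGTCA matches the top strand at positions 16–24, 34–42.
The reverse primer's reverse complement is CTACAGGA, matching at positions 85–92.
Each forward site pairs with the reverse site to give a product ending at position 92: sizes 77, 59 bp.

77 bp, 59 bp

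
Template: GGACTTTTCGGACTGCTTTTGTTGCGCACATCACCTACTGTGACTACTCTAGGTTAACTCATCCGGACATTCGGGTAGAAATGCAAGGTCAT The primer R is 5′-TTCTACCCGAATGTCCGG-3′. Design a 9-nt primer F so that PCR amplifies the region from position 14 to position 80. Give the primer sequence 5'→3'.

5'-TGCTTTTGT-3'

The reverse primer's reverse complement CCGGACATTCGGGTAGAA matches the template at positions 63–80; the product starts at position 14.
The forward primer is identical to the top strand over positions 14–22: TGCTTTTGT.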